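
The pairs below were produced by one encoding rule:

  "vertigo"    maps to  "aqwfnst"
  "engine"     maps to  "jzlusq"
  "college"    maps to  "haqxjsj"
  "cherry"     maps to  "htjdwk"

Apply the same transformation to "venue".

aqsgj

Shifts by position in vertigo: pos 0: v→a (+5), pos 1: e→q (+12), pos 2: r→w (+5), pos 3: t→f (+12) — repeating every 2. It's a Vigenère-style cipher with numeric key [5,12]: position i shifts by key[i mod 2].
Applying it to venue: v+5=a, e+12=q, n+5=s, u+12=g, e+5=j.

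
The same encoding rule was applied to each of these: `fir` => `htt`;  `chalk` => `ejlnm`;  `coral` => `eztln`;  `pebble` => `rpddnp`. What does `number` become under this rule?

The shift depends on letter class: consonant f→h is +2, but vowel i→t is +11. Vowels shift forward by 11 and consonants shift forward by 2.
Applying it to number: n(cons)+2=p, u(vowel)+11=f, m(cons)+2=o, b(cons)+2=d, e(vowel)+11=p, r(cons)+2=t.

pfodpt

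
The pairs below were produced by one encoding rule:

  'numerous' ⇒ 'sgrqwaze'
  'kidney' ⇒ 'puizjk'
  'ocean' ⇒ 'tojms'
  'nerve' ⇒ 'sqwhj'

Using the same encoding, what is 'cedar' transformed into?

A repeating key of period 2 is used — shifts +5, +12 over and over.
On cedar: c+5=h, e+12=q, d+5=i, a+12=m, r+5=w.

hqimw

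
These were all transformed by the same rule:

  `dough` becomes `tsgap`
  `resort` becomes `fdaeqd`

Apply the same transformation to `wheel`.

xqqti

The output letters match the input read backwards, each shifted +12: dough reversed is hguod. Read the word backwards and shift each letter +12.
For wheel: reverse → leehw; then shift: l+12=x, e+12=q, e+12=q, h+12=t, w+12=i.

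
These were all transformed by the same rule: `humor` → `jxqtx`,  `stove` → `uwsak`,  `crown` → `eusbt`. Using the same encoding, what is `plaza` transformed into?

roeeg

In humor: h→j is +2, u→x is +3, m→q is +4, o→t is +5 — the shift increases by 1 each position. Each letter shifts forward by (position + 2), i.e. 2, 3, 4, … — the shift grows by one for each successive letter.
For plaza: p+2=r, l+3=o, a+4=e, z+5=e, a+6=g.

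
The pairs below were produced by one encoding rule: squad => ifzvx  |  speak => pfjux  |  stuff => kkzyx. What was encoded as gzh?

cub

The output letters match the input read backwards, each shifted +5: squad reversed is dauqs. The word is reversed, then every letter is shifted forward by 5.
Decoding gzh: shift back: g−5=b, z−5=u, h−5=c → buc; then reverse → cub.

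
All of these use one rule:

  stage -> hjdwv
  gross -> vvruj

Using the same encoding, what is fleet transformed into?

The word is reversed, then every letter is shifted forward by 3.
Applying it to fleet: reverse → teelf; then shift: t+3=w, e+3=h, e+3=h, l+3=o, f+3=i.

whhoi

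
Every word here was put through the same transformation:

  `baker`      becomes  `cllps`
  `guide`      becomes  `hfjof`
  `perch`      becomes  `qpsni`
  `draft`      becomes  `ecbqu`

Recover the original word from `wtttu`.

visit

The shifts repeat in a cycle of length 2: positions 0,1,… shift by +1, +11, then the pattern repeats.
Reversing it on wtttu: w−1=v, t−11=i, t−1=s, t−11=i, u−1=t.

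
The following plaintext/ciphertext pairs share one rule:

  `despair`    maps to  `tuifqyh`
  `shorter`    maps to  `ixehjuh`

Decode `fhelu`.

Every letter moves 16 places later in the alphabet, wrapping around z→a.
Reversing it on fhelu: f−16=p, h−16=r, e−16=o, l−16=v, u−16=e.

prove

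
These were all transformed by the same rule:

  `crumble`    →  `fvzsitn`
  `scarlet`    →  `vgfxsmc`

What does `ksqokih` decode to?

In crumble: c→f is +3, r→v is +4, u→z is +5, m→s is +6 — the shift increases by 1 each position. The shift increases by 1 at each position, starting from +3: 3, 4, 5, ….
Undoing it on ksqokih: k−3=h, s−4=o, q−5=l, o−6=i, k−7=d, i−8=a, h−9=y.

holiday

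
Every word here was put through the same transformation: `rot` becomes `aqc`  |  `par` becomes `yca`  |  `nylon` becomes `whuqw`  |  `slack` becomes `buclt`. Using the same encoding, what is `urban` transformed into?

The shift depends on letter class: consonant r→a is +9, but vowel o→q is +2. The rule splits by letter class: vowels +2, consonants +9.
On urban: u(vowel)+2=w, r(cons)+9=a, b(cons)+9=k, a(vowel)+2=c, n(cons)+9=w.

wakcw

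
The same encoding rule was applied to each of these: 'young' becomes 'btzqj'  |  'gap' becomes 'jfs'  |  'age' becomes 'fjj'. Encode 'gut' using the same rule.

The shift depends on letter class: consonant y→b is +3, but vowel o→t is +5. The rule splits by letter class: vowels +5, consonants +3.
Applying it to gut: g(cons)+3=j, u(vowel)+5=z, t(cons)+3=w.

jzw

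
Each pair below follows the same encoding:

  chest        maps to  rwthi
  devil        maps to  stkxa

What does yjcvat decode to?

jungle

Compare letters: c→r is +15, h→w is +15, e→t is +15 — a constant shift. It's a constant shift of +15 (ROT15).
Reversing it on yjcvat: y−15=j, j−15=u, c−15=n, v−15=g, a−15=l, t−15=e.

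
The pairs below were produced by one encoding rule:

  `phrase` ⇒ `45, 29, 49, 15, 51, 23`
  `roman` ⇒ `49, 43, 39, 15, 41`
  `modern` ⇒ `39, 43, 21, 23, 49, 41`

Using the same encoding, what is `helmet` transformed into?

29, 23, 37, 39, 23, 53

p(#16)→45 and h(#8)→29: differences scale by 2, so n = 2·pos + 13. With a=1..z=26, the number is 2·pos + 13.
On helmet: h=8→29, e=5→23, l=12→37, m=13→39, e=5→23, t=20→53.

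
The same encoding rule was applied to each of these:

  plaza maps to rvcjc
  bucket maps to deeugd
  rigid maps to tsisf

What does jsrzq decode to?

hippo

Shifts by position in plaza: pos 0: p→r (+2), pos 1: l→v (+10), pos 2: a→c (+2), pos 3: z→j (+10) — repeating every 2. It's a Vigenère-style cipher with numeric key [2,10]: position i shifts by key[i mod 2].
Reversing it on jsrzq: j−2=h, s−10=i, r−2=p, z−10=p, q−2=o.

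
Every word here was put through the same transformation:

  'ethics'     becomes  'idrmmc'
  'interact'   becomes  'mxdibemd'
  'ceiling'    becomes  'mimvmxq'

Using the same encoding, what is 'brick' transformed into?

lbmmu

The shift depends on letter class: consonant t→d is +10, but vowel e→i is +4. Vowels shift forward by 4 and consonants shift forward by 10.
On brick: b(cons)+10=l, r(cons)+10=b, i(vowel)+4=m, c(cons)+10=m, k(cons)+10=u.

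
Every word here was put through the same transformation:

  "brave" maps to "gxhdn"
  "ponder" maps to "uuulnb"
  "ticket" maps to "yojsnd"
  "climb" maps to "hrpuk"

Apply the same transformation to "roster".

wuzbnb

In brave: b→g is +5, r→x is +6, a→h is +7, v→d is +8 — the shift increases by 1 each position. Each letter shifts forward by (position + 5), i.e. 5, 6, 7, … — the shift grows by one for each successive letter.
Applying it to roster: r+5=w, o+6=u, s+7=z, t+8=b, e+9=n, r+10=b.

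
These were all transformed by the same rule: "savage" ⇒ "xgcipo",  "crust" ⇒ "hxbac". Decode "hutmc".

comet

In savage: s→x is +5, a→g is +6, v→c is +7, a→i is +8 — the shift increases by 1 each position. The shift increases by 1 at each position, starting from +5: 5, 6, 7, ….
Decoding hutmc: h−5=c, u−6=o, t−7=m, m−8=e, c−9=t.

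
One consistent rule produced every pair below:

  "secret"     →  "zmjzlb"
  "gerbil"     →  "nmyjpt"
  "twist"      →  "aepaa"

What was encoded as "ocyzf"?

It's a Vigenère-style cipher with numeric key [7,8]: position i shifts by key[i mod 2].
Undoing it on ocyzf: o−7=h, c−8=u, y−7=r, z−8=r, f−7=y.

hurry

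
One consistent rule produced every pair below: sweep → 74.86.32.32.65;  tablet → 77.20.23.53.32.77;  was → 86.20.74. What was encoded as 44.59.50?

s(#19)→74 and w(#23)→86: differences scale by 3, so n = 3·pos + 17. The formula is n = 3×(alphabet index, a=1) + 17.
Decoding 44.59.50: 44→(44−17)÷3=9=i, 59→(59−17)÷3=14=n, 50→(50−17)÷3=11=k.

ink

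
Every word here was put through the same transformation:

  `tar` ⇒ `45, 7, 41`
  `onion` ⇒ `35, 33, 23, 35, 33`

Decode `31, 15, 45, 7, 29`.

t(#20)→45 and a(#1)→7: differences scale by 2, so n = 2·pos + 5. With a=1..z=26, the number is 2·pos + 5.
Decoding 31, 15, 45, 7, 29: 31→(31−5)÷2=13=m, 15→(15−5)÷2=5=e, 45→(45−5)÷2=20=t, 7→(7−5)÷2=1=a, 29→(29−5)÷2=12=l.

metal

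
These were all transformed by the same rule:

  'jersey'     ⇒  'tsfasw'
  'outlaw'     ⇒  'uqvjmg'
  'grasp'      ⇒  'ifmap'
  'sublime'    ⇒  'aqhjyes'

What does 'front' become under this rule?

j(9)→t(19) and e(4)→s(18) fit y≡21x+12 (mod 26); the inverse of 21 mod 26 is 5. This is an affine cipher: with a=0,…,z=25, each position x becomes (21x+12) mod 26.
For front: f(5)→21·5+12≡13=n; r(17)→21·17+12≡5=f; o(14)→21·14+12≡20=u; n(13)→21·13+12≡25=z; t(19)→21·19+12≡21=v (all mod 26).

nfuzv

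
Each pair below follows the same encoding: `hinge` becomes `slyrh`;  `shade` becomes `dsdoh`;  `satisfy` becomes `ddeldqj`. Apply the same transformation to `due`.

The shift depends on letter class: consonant h→s is +11, but vowel i→l is +3. The rule splits by letter class: vowels +3, consonants +11.
Applying it to due: d(cons)+11=o, u(vowel)+3=x, e(vowel)+3=h.

oxh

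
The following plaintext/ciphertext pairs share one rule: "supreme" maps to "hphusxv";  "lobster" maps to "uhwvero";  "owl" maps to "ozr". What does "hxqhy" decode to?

The output letters match the input read backwards, each shifted +3: supreme reversed is emerpus. Read the word backwards and shift each letter +3.
Undoing it on hxqhy: shift back: h−3=e, x−3=u, q−3=n, h−3=e, y−3=v → eunev; then reverse → venue.

venue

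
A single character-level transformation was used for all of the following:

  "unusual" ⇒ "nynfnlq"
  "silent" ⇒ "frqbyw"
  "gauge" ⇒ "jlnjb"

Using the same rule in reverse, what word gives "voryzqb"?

Each letter's alphabet position (a=0..z=25) is mapped through 17·x+11 mod 26 — an affine cipher.
Reversing it on voryzqb: v(21)→23·(21−11)≡22=w; o(14)→23·(14−11)≡17=r; r(17)→23·(17−11)≡8=i; y(24)→23·(24−11)≡13=n; z(25)→23·(25−11)≡10=k; q(16)→23·(16−11)≡11=l; b(1)→23·(1−11)≡4=e (all mod 26).

wrinkle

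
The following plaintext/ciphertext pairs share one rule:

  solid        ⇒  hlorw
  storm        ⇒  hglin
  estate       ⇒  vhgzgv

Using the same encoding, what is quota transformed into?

jflgz

Each pair mirrors across the alphabet (s↔h, o↔l, l↔o): positions sum to 25. Each letter is replaced by its mirror in the alphabet: a↔z, b↔y, c↔x, and so on (the Atbash cipher).
Applying it to quota: q↔j, u↔f, o↔l, t↔g, a↔z.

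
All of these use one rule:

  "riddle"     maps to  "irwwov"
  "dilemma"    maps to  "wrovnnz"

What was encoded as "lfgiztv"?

outrage

Letters are reflected about the middle of the alphabet (position → 25−position): Atbash.
Undoing it on lfgiztv: l↔o, f↔u, g↔t, i↔r, z↔a, t↔g, v↔e.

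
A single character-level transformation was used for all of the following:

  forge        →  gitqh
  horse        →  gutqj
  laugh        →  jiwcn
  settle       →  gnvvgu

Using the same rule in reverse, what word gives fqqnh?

Two steps: reverse the string, then apply a Caesar shift of +2.
Undoing it on fqqnh: shift back: f−2=d, q−2=o, q−2=o, n−2=l, h−2=f → doolf; then reverse → flood.

flood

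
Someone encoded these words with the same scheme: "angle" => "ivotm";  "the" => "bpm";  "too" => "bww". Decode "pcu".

hum

Every letter moves 8 places later in the alphabet, wrapping around z→a.
Reversing it on pcu: p−8=h, c−8=u, u−8=m.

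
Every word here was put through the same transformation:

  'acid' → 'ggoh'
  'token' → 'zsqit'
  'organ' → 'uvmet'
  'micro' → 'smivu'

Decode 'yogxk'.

Shifts by position in acid: pos 0: a→g (+6), pos 1: c→g (+4), pos 2: i→o (+6), pos 3: d→h (+4) — repeating every 2. It's a Vigenère-style cipher with numeric key [6,4]: position i shifts by key[i mod 2].
Reversing it on yogxk: y−6=s, o−4=k, g−6=a, x−4=t, k−6=e.

skate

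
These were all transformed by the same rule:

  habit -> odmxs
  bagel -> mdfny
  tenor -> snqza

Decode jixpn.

h(7)→o(14) and a(0)→d(3) fit y≡9x+3 (mod 26); the inverse of 9 mod 26 is 3. Each letter's alphabet position (a=0..z=25) is mapped through 9·x+3 mod 26 — an affine cipher.
Undoing it on jixpn: j(9)→3·(9−3)≡18=s; i(8)→3·(8−3)≡15=p; x(23)→3·(23−3)≡8=i; p(15)→3·(15−3)≡10=k; n(13)→3·(13−3)≡4=e (all mod 26).

spike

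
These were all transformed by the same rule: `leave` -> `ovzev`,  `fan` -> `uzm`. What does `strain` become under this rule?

hgizrm

Each pair mirrors across the alphabet (l↔o, e↔v, a↔z): positions sum to 25. Each letter is replaced by its mirror in the alphabet: a↔z, b↔y, c↔x, and so on (the Atbash cipher).
Applying it to strain: s↔h, t↔g, r↔i, a↔z, i↔r, n↔m.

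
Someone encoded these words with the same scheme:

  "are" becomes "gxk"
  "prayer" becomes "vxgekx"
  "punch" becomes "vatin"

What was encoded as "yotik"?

since

Compare letters: a→g is +6, r→x is +6, e→k is +6 — a constant shift. Every letter moves 6 places later in the alphabet, wrapping around z→a.
Reversing it on yotik: y−6=s, o−6=i, t−6=n, i−6=c, k−6=e.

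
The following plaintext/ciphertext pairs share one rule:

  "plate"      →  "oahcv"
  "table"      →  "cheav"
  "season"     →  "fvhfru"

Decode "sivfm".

fresh

Treating letters as 0–25, the rule is x ↦ 23x + 7 (mod 26).
Reversing it on sivfm: s(18)→17·(18−7)≡5=f; i(8)→17·(8−7)≡17=r; v(21)→17·(21−7)≡4=e; f(5)→17·(5−7)≡18=s; m(12)→17·(12−7)≡7=h (all mod 26).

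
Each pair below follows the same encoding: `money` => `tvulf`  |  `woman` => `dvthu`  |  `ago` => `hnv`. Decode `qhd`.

jaw

Every letter moves 7 places later in the alphabet, wrapping around z→a.
Decoding qhd: q−7=j, h−7=a, d−7=w.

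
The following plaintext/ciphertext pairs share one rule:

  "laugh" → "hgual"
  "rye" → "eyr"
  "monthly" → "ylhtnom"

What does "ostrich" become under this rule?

hcirtso

The output letters match the input read backwards: laugh reversed is hgual. It's just the letters in reverse order.
Applying it to ostrich: reverse → hcirtso.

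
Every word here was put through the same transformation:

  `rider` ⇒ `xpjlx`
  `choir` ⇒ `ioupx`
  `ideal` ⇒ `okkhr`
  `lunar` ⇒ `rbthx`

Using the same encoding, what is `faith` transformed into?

Shifts by position in rider: pos 0: r→x (+6), pos 1: i→p (+7), pos 2: d→j (+6), pos 3: e→l (+7) — repeating every 2. A repeating key of period 2 is used — shifts +6, +7 over and over.
Applying it to faith: f+6=l, a+7=h, i+6=o, t+7=a, h+6=n.

lhoan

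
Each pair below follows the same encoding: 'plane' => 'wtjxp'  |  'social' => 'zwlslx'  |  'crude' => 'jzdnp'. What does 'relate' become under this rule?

In plane: p→w is +7, l→t is +8, a→j is +9, n→x is +10 — the shift increases by 1 each position. Each letter shifts forward by (position + 7), i.e. 7, 8, 9, … — the shift grows by one for each successive letter.
Applying it to relate: r+7=y, e+8=m, l+9=u, a+10=k, t+11=e, e+12=q.

ymukeq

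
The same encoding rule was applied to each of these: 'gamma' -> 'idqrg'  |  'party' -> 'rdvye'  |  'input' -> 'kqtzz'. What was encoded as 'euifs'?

cream

In gamma: g→i is +2, a→d is +3, m→q is +4, m→r is +5 — the shift increases by 1 each position. The shift increases by 1 at each position, starting from +2: 2, 3, 4, ….
Reversing it on euifs: e−2=c, u−3=r, i−4=e, f−5=a, s−6=m.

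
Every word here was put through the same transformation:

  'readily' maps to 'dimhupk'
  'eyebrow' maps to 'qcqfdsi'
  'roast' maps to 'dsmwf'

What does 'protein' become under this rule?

bvaxqmz

Shifts by position in readily: pos 0: r→d (+12), pos 1: e→i (+4), pos 2: a→m (+12), pos 3: d→h (+4) — repeating every 2. The shifts repeat in a cycle of length 2: positions 0,1,… shift by +12, +4, then the pattern repeats.
For protein: p+12=b, r+4=v, o+12=a, t+4=x, e+12=q, i+4=m, n+12=z.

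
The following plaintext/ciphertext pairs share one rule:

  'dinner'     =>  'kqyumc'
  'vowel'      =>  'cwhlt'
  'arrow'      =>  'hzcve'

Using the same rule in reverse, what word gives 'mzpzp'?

fresh

Shifts by position in dinner: pos 0: d→k (+7), pos 1: i→q (+8), pos 2: n→y (+11), pos 3: n→u (+7), pos 4: e→m (+8), pos 5: r→c (+11) — repeating every 3. A repeating key of period 3 is used — shifts +7, +8, +11 over and over.
Decoding mzpzp: m−7=f, z−8=r, p−11=e, z−7=s, p−8=h.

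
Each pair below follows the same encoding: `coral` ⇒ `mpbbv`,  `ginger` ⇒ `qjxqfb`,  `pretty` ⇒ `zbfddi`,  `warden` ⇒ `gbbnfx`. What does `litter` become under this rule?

vjddfb

The rule splits by letter class: vowels +1, consonants +10.
Applying it to litter: l(cons)+10=v, i(vowel)+1=j, t(cons)+10=d, t(cons)+10=d, e(vowel)+1=f, r(cons)+10=b.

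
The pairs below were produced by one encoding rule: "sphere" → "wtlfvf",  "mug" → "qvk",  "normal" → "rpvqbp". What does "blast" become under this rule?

The shift depends on letter class: consonant s→w is +4, but vowel e→f is +1. Vowels shift forward by 1 and consonants shift forward by 4.
Applying it to blast: b(cons)+4=f, l(cons)+4=p, a(vowel)+1=b, s(cons)+4=w, t(cons)+4=x.

fpbwx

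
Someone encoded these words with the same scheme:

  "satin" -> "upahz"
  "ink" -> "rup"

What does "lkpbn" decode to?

The word is reversed, then every letter is shifted forward by 7.
Reversing it on lkpbn: shift back: l−7=e, k−7=d, p−7=i, b−7=u, n−7=g → ediug; then reverse → guide.

guide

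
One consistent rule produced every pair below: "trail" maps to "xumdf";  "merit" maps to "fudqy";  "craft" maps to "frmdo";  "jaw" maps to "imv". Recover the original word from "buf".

tip

The output letters match the input read backwards, each shifted +12: trail reversed is liart. Two steps: reverse the string, then apply a Caesar shift of +12.
Decoding buf: shift back: b−12=p, u−12=i, f−12=t → pit; then reverse → tip.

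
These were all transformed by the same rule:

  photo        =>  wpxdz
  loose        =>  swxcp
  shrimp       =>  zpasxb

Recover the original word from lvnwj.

In photo: p→w is +7, h→p is +8, o→x is +9, t→d is +10 — the shift increases by 1 each position. The shift increases by 1 at each position, starting from +7: 7, 8, 9, ….
Decoding lvnwj: l−7=e, v−8=n, n−9=e, w−10=m, j−11=y.

enemy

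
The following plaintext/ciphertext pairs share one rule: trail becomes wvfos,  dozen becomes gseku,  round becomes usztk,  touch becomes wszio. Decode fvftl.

crane

In trail: t→w is +3, r→v is +4, a→f is +5, i→o is +6 — the shift increases by 1 each position. The shift increases by 1 at each position, starting from +3: 3, 4, 5, ….
Undoing it on fvftl: f−3=c, v−4=r, f−5=a, t−6=n, l−7=e.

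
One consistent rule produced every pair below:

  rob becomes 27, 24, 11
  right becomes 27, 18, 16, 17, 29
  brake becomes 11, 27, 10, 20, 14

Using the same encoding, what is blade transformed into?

r is letter #18 and maps to 27: an offset of 9. Letters become their 1-based position plus 9 (so a→10, b→11, …).
On blade: b=2→11, l=12→21, a=1→10, d=4→13, e=5→14.

11, 21, 10, 13, 14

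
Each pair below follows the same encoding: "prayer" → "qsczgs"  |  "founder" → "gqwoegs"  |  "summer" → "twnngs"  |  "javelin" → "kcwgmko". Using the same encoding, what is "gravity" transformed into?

hscwkuz

The rule splits by letter class: vowels +2, consonants +1.
Applying it to gravity: g(cons)+1=h, r(cons)+1=s, a(vowel)+2=c, v(cons)+1=w, i(vowel)+2=k, t(cons)+1=u, y(cons)+1=z.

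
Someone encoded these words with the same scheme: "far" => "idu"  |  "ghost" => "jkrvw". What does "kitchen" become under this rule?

nlwfkhq

Compare letters: f→i is +3, a→d is +3, r→u is +3 — a constant shift. It's a constant shift of +3 (ROT3).
Applying it to kitchen: k+3=n, i+3=l, t+3=w, c+3=f, h+3=k, e+3=h, n+3=q.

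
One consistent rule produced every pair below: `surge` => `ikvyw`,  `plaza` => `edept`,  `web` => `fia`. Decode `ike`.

age

Read the word backwards and shift each letter +4.
Reversing it on ike: shift back: i−4=e, k−4=g, e−4=a → ega; then reverse → age.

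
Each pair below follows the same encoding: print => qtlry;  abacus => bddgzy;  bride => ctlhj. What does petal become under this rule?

qgweq

Each letter shifts forward by (position + 1), i.e. 1, 2, 3, … — the shift grows by one for each successive letter.
For petal: p+1=q, e+2=g, t+3=w, a+4=e, l+5=q.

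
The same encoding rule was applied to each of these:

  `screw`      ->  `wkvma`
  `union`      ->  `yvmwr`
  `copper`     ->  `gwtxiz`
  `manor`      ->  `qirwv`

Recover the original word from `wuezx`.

Shifts by position in screw: pos 0: s→w (+4), pos 1: c→k (+8), pos 2: r→v (+4), pos 3: e→m (+8) — repeating every 2. It's a Vigenère-style cipher with numeric key [4,8]: position i shifts by key[i mod 2].
Undoing it on wuezx: w−4=s, u−8=m, e−4=a, z−8=r, x−4=t.

smart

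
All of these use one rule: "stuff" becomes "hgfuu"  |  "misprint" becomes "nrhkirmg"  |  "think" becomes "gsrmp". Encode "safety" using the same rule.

Each pair mirrors across the alphabet (s↔h, t↔g, u↔f): positions sum to 25. Each letter is replaced by its mirror in the alphabet: a↔z, b↔y, c↔x, and so on (the Atbash cipher).
Applying it to safety: s↔h, a↔z, f↔u, e↔v, t↔g, y↔b.

hzuvgb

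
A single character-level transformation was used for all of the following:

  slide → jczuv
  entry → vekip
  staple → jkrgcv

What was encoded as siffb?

brook

Compare letters: s→j is +17, l→c is +17, i→z is +17 — a constant shift. This is a Caesar cipher with shift 17.
Reversing it on siffb: s−17=b, i−17=r, f−17=o, f−17=o, b−17=k.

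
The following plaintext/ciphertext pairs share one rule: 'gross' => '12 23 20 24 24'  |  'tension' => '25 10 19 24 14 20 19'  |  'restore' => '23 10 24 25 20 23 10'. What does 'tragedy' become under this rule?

The number is (letter's place in the alphabet, a=1) + 5.
Applying it to tragedy: t=20→25, r=18→23, a=1→6, g=7→12, e=5→10, d=4→9, y=25→30.

25 23 6 12 10 9 30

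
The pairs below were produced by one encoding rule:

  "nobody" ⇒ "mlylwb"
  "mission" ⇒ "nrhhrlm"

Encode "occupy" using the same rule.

Each pair mirrors across the alphabet (n↔m, o↔l, b↔y): positions sum to 25. Letters are reflected about the middle of the alphabet (position → 25−position): Atbash.
Applying it to occupy: o↔l, c↔x, c↔x, u↔f, p↔k, y↔b.

lxxfkb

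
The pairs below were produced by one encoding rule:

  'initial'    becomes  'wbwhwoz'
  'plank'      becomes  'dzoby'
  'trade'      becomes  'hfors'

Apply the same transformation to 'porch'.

dcfqv

Compare letters: i→w is +14, n→b is +14, i→w is +14 — a constant shift. Each letter is shifted forward by 14 in the alphabet (a Caesar shift of +14).
On porch: p+14=d, o+14=c, r+14=f, c+14=q, h+14=v.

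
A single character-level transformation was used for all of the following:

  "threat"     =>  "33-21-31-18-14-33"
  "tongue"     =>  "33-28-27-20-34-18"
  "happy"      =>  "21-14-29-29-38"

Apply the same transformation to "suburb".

The number is (letter's place in the alphabet, a=1) + 13.
For suburb: s=19→32, u=21→34, b=2→15, u=21→34, r=18→31, b=2→15.

32-34-15-34-31-15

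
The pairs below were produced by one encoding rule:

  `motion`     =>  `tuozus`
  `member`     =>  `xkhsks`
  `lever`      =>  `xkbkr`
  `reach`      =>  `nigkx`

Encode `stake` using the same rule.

Two steps: reverse the string, then apply a Caesar shift of +6.
For stake: reverse → ekats; then shift: e+6=k, k+6=q, a+6=g, t+6=z, s+6=y.

kqgzy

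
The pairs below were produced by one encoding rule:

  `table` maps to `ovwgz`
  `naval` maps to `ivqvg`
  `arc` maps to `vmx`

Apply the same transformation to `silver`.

ndgqzm

It's a constant shift of +21 (ROT21).
On silver: s+21=n, i+21=d, l+21=g, v+21=q, e+21=z, r+21=m.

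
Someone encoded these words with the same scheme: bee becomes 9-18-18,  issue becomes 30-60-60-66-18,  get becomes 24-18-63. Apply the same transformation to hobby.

The formula is n = 3×(alphabet index, a=1) + 3.
For hobby: h=8→27, o=15→48, b=2→9, b=2→9, y=25→78.

27-48-9-9-78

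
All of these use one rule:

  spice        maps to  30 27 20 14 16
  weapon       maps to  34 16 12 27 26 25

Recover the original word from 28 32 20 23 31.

quilt

s is letter #19 and maps to 30: an offset of 11. Letters become their 1-based position plus 11 (so a→12, b→13, …).
Decoding 28 32 20 23 31: 28→(28−11)÷1=17=q, 32→(32−11)÷1=21=u, 20→(20−11)÷1=9=i, 23→(23−11)÷1=12=l, 31→(31−11)÷1=20=t.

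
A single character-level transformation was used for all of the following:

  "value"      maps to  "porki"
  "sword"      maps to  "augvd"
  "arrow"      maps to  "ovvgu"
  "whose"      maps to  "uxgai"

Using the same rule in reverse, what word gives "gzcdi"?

v(21)→p(15) and a(0)→o(14) fit y≡5x+14 (mod 26); the inverse of 5 mod 26 is 21. Treating letters as 0–25, the rule is x ↦ 5x + 14 (mod 26).
Undoing it on gzcdi: g(6)→21·(6−14)≡14=o; z(25)→21·(25−14)≡23=x; c(2)→21·(2−14)≡8=i; d(3)→21·(3−14)≡3=d; i(8)→21·(8−14)≡4=e (all mod 26).

oxide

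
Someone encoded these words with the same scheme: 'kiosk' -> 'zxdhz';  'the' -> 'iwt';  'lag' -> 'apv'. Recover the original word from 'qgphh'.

Compare letters: k→z is +15, i→x is +15, o→d is +15 — a constant shift. Every letter moves 15 places later in the alphabet, wrapping around z→a.
Decoding qgphh: q−15=b, g−15=r, p−15=a, h−15=s, h−15=s.

brass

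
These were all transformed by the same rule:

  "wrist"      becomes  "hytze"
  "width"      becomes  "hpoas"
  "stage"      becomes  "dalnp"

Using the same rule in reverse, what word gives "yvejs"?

notch

Shifts by position in wrist: pos 0: w→h (+11), pos 1: r→y (+7), pos 2: i→t (+11), pos 3: s→z (+7) — repeating every 2. It's a Vigenère-style cipher with numeric key [11,7]: position i shifts by key[i mod 2].
Reversing it on yvejs: y−11=n, v−7=o, e−11=t, j−7=c, s−11=h.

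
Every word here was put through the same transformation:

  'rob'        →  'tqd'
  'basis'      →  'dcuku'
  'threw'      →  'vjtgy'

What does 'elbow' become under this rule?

Compare letters: r→t is +2, o→q is +2, b→d is +2 — a constant shift. It's a constant shift of +2 (ROT2).
For elbow: e+2=g, l+2=n, b+2=d, o+2=q, w+2=y.

gndqy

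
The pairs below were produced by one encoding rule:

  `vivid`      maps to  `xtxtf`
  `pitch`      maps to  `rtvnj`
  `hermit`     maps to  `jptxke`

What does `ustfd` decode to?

shrub

Shifts by position in vivid: pos 0: v→x (+2), pos 1: i→t (+11), pos 2: v→x (+2), pos 3: i→t (+11) — repeating every 2. The shifts repeat in a cycle of length 2: positions 0,1,… shift by +2, +11, then the pattern repeats.
Reversing it on ustfd: u−2=s, s−11=h, t−2=r, f−11=u, d−2=b.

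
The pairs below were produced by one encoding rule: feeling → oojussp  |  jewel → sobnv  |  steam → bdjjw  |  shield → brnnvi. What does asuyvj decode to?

Shifts by position in feeling: pos 0: f→o (+9), pos 1: e→o (+10), pos 2: e→j (+5), pos 3: l→u (+9), pos 4: i→s (+10), pos 5: n→s (+5) — repeating every 3. The shifts repeat in a cycle of length 3: positions 0,1,… shift by +9, +10, +5, then the pattern repeats.
Undoing it on asuyvj: a−9=r, s−10=i, u−5=p, y−9=p, v−10=l, j−5=e.

ripple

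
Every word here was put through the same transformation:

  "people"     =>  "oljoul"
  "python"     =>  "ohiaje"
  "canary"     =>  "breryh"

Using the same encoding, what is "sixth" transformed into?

p(15)→o(14) and e(4)→l(11) fit y≡5x+17 (mod 26); the inverse of 5 mod 26 is 21. Treating letters as 0–25, the rule is x ↦ 5x + 17 (mod 26).
For sixth: s(18)→5·18+17≡3=d; i(8)→5·8+17≡5=f; x(23)→5·23+17≡2=c; t(19)→5·19+17≡8=i; h(7)→5·7+17≡0=a (all mod 26).

dfcia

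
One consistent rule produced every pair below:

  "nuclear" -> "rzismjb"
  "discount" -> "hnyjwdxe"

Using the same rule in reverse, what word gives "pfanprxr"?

laughing

Letter i (0-indexed) is shifted by i+4, so successive shifts are 4, 5, 6, ….
Undoing it on pfanprxr: p−4=l, f−5=a, a−6=u, n−7=g, p−8=h, r−9=i, x−10=n, r−11=g.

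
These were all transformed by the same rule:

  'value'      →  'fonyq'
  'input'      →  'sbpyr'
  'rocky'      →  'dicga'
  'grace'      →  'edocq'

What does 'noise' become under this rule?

biskq

v(21)→f(5) and a(0)→o(14) fit y≡7x+14 (mod 26); the inverse of 7 mod 26 is 15. Treating letters as 0–25, the rule is x ↦ 7x + 14 (mod 26).
Applying it to noise: n(13)→7·13+14≡1=b; o(14)→7·14+14≡8=i; i(8)→7·8+14≡18=s; s(18)→7·18+14≡10=k; e(4)→7·4+14≡16=q (all mod 26).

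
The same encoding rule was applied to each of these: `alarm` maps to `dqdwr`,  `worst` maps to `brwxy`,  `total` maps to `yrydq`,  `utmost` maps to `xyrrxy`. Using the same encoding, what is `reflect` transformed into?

The shift depends on letter class: consonant l→q is +5, but vowel a→d is +3. The rule splits by letter class: vowels +3, consonants +5.
Applying it to reflect: r(cons)+5=w, e(vowel)+3=h, f(cons)+5=k, l(cons)+5=q, e(vowel)+3=h, c(cons)+5=h, t(cons)+5=y.

whkqhhy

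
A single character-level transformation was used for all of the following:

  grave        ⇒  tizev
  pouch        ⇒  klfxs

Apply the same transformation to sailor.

hzroli

This is the alphabet-reversal cipher (Atbash): a becomes z, b becomes y, etc.
Applying it to sailor: s↔h, a↔z, i↔r, l↔o, o↔l, r↔i.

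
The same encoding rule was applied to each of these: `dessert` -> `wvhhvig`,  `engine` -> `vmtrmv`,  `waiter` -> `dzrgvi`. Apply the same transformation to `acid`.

Each pair mirrors across the alphabet (d↔w, e↔v, s↔h): positions sum to 25. Each letter is replaced by its mirror in the alphabet: a↔z, b↔y, c↔x, and so on (the Atbash cipher).
Applying it to acid: a↔z, c↔x, i↔r, d↔w.

zxrw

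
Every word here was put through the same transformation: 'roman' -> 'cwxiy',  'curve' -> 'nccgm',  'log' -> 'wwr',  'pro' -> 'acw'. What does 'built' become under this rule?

The shift depends on letter class: consonant r→c is +11, but vowel o→w is +8. Two shifts are in play — +8 for a/e/i/o/u, +11 for every other letter.
Applying it to built: b(cons)+11=m, u(vowel)+8=c, i(vowel)+8=q, l(cons)+11=w, t(cons)+11=e.

mcqwe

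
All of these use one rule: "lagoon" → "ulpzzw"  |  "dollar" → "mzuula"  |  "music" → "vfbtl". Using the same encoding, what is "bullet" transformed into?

The shift depends on letter class: consonant l→u is +9, but vowel a→l is +11. Vowels shift forward by 11 and consonants shift forward by 9.
On bullet: b(cons)+9=k, u(vowel)+11=f, l(cons)+9=u, l(cons)+9=u, e(vowel)+11=p, t(cons)+9=c.

kfuupc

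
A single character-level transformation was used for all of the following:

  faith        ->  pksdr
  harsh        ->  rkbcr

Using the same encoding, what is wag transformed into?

Compare letters: f→p is +10, a→k is +10, i→s is +10 — a constant shift. Every letter moves 10 places later in the alphabet, wrapping around z→a.
For wag: w+10=g, a+10=k, g+10=q.

gkq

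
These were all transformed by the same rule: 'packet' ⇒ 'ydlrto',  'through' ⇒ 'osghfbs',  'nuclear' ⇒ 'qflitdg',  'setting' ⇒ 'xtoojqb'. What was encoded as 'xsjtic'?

shield

p(15)→y(24) and a(0)→d(3) fit y≡17x+3 (mod 26); the inverse of 17 mod 26 is 23. Each letter's alphabet position (a=0..z=25) is mapped through 17·x+3 mod 26 — an affine cipher.
Decoding xsjtic: x(23)→23·(23−3)≡18=s; s(18)→23·(18−3)≡7=h; j(9)→23·(9−3)≡8=i; t(19)→23·(19−3)≡4=e; i(8)→23·(8−3)≡11=l; c(2)→23·(2−3)≡3=d (all mod 26).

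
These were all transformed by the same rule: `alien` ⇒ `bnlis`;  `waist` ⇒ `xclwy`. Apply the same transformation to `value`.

wcoyj

Letter i (0-indexed) is shifted by i+1, so successive shifts are 1, 2, 3, ….
Applying it to value: v+1=w, a+2=c, l+3=o, u+4=y, e+5=j.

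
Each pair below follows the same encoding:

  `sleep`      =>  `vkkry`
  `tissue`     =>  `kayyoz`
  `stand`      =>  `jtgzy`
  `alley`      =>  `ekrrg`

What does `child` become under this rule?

Two steps: reverse the string, then apply a Caesar shift of +6.
For child: reverse → dlihc; then shift: d+6=j, l+6=r, i+6=o, h+6=n, c+6=i.

jroni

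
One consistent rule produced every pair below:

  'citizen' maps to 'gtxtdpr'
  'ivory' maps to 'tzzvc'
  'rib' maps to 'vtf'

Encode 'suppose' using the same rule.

wfttzwp

The shift depends on letter class: consonant c→g is +4, but vowel i→t is +11. The rule splits by letter class: vowels +11, consonants +4.
Applying it to suppose: s(cons)+4=w, u(vowel)+11=f, p(cons)+4=t, p(cons)+4=t, o(vowel)+11=z, s(cons)+4=w, e(vowel)+11=p.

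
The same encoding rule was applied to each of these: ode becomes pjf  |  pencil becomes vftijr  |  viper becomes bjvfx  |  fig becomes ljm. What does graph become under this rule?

mxbvn

Vowels shift forward by 1 and consonants shift forward by 6.
For graph: g(cons)+6=m, r(cons)+6=x, a(vowel)+1=b, p(cons)+6=v, h(cons)+6=n.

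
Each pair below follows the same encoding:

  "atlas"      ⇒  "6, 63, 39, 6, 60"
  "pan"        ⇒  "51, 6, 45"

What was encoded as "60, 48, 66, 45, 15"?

sound

The formula is n = 3×(alphabet index, a=1) + 3.
Undoing it on 60, 48, 66, 45, 15: 60→(60−3)÷3=19=s, 48→(48−3)÷3=15=o, 66→(66−3)÷3=21=u, 45→(45−3)÷3=14=n, 15→(15−3)÷3=4=d.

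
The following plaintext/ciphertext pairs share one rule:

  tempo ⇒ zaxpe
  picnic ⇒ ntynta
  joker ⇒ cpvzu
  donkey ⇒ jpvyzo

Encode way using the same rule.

The word is reversed, then every letter is shifted forward by 11.
On way: reverse → yaw; then shift: y+11=j, a+11=l, w+11=h.

jlh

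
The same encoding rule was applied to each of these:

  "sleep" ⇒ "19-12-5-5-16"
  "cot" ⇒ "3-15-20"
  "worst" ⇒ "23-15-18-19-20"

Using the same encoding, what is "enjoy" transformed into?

s is letter #19 and maps to 19: an offset of 0. Letters become their 1-indexed alphabet positions: a=1 … z=26.
Applying it to enjoy: e=5→5, n=14→14, j=10→10, o=15→15, y=25→25.

5-14-10-15-25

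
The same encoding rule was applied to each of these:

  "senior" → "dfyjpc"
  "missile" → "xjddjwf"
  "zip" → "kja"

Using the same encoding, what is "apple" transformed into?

baawf

Vowels shift forward by 1 and consonants shift forward by 11.
For apple: a(vowel)+1=b, p(cons)+11=a, p(cons)+11=a, l(cons)+11=w, e(vowel)+1=f.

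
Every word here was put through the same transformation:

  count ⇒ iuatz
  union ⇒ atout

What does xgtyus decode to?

ransom

Compare letters: c→i is +6, o→u is +6, u→a is +6 — a constant shift. It's a constant shift of +6 (ROT6).
Reversing it on xgtyus: x−6=r, g−6=a, t−6=n, y−6=s, u−6=o, s−6=m.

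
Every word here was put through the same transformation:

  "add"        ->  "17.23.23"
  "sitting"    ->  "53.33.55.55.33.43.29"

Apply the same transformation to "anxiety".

The formula is n = 2×(alphabet index, a=1) + 15.
On anxiety: a=1→17, n=14→43, x=24→63, i=9→33, e=5→25, t=20→55, y=25→65.

17.43.63.33.25.55.65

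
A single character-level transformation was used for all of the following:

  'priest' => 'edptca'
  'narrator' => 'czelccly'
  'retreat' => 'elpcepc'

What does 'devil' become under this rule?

wtgpo

The output letters match the input read backwards, each shifted +11: priest reversed is tseirp. Read the word backwards and shift each letter +11.
For devil: reverse → lived; then shift: l+11=w, i+11=t, v+11=g, e+11=p, d+11=o.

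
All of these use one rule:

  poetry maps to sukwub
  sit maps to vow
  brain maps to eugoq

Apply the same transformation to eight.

kojkw

The shift depends on letter class: consonant p→s is +3, but vowel o→u is +6. Vowels shift forward by 6 and consonants shift forward by 3.
On eight: e(vowel)+6=k, i(vowel)+6=o, g(cons)+3=j, h(cons)+3=k, t(cons)+3=w.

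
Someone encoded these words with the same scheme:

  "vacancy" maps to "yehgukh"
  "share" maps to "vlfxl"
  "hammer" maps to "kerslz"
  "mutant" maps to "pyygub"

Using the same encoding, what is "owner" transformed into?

Each letter shifts forward by (position + 3), i.e. 3, 4, 5, … — the shift grows by one for each successive letter.
For owner: o+3=r, w+4=a, n+5=s, e+6=k, r+7=y.

rasky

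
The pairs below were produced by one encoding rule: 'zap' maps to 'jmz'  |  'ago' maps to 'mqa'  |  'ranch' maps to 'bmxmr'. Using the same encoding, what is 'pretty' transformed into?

The shift depends on letter class: consonant z→j is +10, but vowel a→m is +12. Two shifts are in play — +12 for a/e/i/o/u, +10 for every other letter.
Applying it to pretty: p(cons)+10=z, r(cons)+10=b, e(vowel)+12=q, t(cons)+10=d, t(cons)+10=d, y(cons)+10=i.

zbqddi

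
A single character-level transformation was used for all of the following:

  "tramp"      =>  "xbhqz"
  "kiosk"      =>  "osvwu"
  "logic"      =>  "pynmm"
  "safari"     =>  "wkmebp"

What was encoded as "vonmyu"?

Shifts by position in tramp: pos 0: t→x (+4), pos 1: r→b (+10), pos 2: a→h (+7), pos 3: m→q (+4), pos 4: p→z (+10) — repeating every 3. It's a Vigenère-style cipher with numeric key [4,10,7]: position i shifts by key[i mod 3].
Reversing it on vonmyu: v−4=r, o−10=e, n−7=g, m−4=i, y−10=o, u−7=n.

region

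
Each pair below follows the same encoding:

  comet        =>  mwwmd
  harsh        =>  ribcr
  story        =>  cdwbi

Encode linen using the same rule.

vqxmx

Two shifts are in play — +8 for a/e/i/o/u, +10 for every other letter.
On linen: l(cons)+10=v, i(vowel)+8=q, n(cons)+10=x, e(vowel)+8=m, n(cons)+10=x.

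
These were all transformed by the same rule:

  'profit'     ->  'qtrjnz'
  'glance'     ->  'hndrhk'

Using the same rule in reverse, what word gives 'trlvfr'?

spiral

In profit: p→q is +1, r→t is +2, o→r is +3, f→j is +4 — the shift increases by 1 each position. Each letter shifts forward by (position + 1), i.e. 1, 2, 3, … — the shift grows by one for each successive letter.
Reversing it on trlvfr: t−1=s, r−2=p, l−3=i, v−4=r, f−5=a, r−6=l.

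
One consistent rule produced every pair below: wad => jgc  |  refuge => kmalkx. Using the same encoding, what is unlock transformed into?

qiurta

The output letters match the input read backwards, each shifted +6: wad reversed is daw. Read the word backwards and shift each letter +6.
On unlock: reverse → kcolnu; then shift: k+6=q, c+6=i, o+6=u, l+6=r, n+6=t, u+6=a.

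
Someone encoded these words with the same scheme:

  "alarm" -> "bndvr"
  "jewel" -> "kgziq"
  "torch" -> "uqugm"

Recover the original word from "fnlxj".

elite

In alarm: a→b is +1, l→n is +2, a→d is +3, r→v is +4 — the shift increases by 1 each position. Each letter shifts forward by (position + 1), i.e. 1, 2, 3, … — the shift grows by one for each successive letter.
Decoding fnlxj: f−1=e, n−2=l, l−3=i, x−4=t, j−5=e.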